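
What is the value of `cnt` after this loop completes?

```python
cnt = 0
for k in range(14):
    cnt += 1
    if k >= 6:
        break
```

Loop breaks when k reaches 6, cnt is 7
`cnt` takes the values: 0 → 1 → 2 → 3 → 4 → 5 → 6 → 7

Answer: 7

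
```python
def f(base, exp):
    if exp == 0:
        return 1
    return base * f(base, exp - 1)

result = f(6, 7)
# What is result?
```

f(6, 7) = 6 * 6 * 6 * 6 * 6 * 6 * 6 = 279936

Answer: 279936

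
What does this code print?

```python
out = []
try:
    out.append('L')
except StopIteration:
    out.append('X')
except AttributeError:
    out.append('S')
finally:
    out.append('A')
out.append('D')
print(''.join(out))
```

Execution trace: 'L' (try body, no exception) → 'A' (finally) → 'D' (after the try/except). Output: LAD

Answer: LAD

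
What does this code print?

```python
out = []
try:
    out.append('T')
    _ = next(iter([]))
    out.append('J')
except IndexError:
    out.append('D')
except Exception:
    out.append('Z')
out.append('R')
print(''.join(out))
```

Execution trace: 'T' (try body) → 'Z' (except Exception) → 'R' (after the try/except). Output: TZR

Answer: TZR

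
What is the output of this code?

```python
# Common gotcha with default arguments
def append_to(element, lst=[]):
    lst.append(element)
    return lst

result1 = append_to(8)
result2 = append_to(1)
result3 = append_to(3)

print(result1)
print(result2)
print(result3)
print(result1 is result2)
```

Key concept: mutable default argument gotcha.
Step by step:
`result1 = append_to(8)` → result1 = [8]
`result2 = append_to(1)` → result1 = [8, 1] (same object as result2); result2 = [8, 1] (same object as result1)
`result3 = append_to(3)` → result1 = [8, 1, 3] (same object as result2, result3); result2 = [8, 1, 3] (same object as result1, result3); result3 = [8, 1, 3] (same object as result1, result2)
`print(result1)` → prints [8, 1, 3]
`print(result2)` → prints [8, 1, 3]
`print(result3)` → prints [8, 1, 3]
`print(result1 is result2)` → prints True

Answer:
[8, 1, 3]
[8, 1, 3]
[8, 1, 3]
True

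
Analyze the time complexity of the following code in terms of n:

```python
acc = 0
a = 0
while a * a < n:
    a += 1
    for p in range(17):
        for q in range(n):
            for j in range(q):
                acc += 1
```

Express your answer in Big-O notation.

Each loop level contributes: √n × 1 × n × n. Multiplying the contributions gives O(n^2√n).

Answer: O(n^2√n)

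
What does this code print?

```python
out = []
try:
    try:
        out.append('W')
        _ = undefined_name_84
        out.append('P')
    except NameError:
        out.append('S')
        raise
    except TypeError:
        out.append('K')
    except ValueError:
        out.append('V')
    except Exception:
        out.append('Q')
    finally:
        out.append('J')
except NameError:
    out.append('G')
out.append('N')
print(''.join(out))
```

Execution trace: 'W' (inner try body) → 'S' (inner except NameError) → 'J' (inner finally) → 'G' (outer except NameError) → 'N' (after the try/except). Output: WSJGN

Answer: WSJGN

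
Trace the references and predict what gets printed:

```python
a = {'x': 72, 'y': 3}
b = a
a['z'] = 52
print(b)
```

Key concept: dict aliasing.
Step by step:
`a = {'x': 72, 'y': 3}` → a = {'x': 72, 'y': 3}
`b = a` → b = {'x': 72, 'y': 3} (same object as a)
`a['z'] = 52` → a = {'x': 72, 'y': 3, 'z': 52} (same object as b); b = {'x': 72, 'y': 3, 'z': 52} (same object as a)
`print(b)` → prints {'x': 72, 'y': 3, 'z': 52}

Answer: {'x': 72, 'y': 3, 'z': 52}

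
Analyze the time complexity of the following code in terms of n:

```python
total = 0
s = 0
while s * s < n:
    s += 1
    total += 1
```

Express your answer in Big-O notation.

Each loop level contributes: √n. Multiplying the contributions gives O(√n).

Answer: O(√n)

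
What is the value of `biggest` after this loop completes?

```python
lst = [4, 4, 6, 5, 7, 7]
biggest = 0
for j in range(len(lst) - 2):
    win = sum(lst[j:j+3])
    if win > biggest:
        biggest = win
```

Max sum of 3-element window in [4, 4, 6, 5, 7, 7]
`biggest` takes the values: 0 → 14 → 15 → 18 → 19

Answer: 19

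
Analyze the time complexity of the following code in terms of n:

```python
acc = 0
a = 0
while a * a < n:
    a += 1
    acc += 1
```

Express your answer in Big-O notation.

Each loop level contributes: √n. Multiplying the contributions gives O(√n).

Answer: O(√n)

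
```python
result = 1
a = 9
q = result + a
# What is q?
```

Trace:
`result = 1` → result = 1
`a = 9` → a = 9
`q = result + a` → q = 10
So q = 10

Answer: 10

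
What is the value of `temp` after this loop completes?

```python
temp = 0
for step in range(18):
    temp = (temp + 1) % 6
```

Increment mod 6, 18 times = 0
`temp` takes the values: 0 → 1 → 2 → 3 → 4 → 5 → 0 → 1 → 2 → 3 → 4 → 5 → 0 → 1 → 2 → 3 → 4 → 5 → 0

Answer: 0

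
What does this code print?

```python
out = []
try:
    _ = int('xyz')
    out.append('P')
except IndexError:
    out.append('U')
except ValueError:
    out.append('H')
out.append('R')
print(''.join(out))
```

Execution trace: 'H' (except ValueError) → 'R' (after the try/except). Output: HR

Answer: HR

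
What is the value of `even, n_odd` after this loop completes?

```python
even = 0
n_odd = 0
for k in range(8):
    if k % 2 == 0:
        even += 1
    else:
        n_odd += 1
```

Count evens and odds in range(8)
`even, n_odd` takes the values: (0, 0) → (1, 0) → (1, 1) → (2, 1) → (2, 2) → (3, 2) → (3, 3) → (4, 3) → (4, 4)

Answer: 4, 4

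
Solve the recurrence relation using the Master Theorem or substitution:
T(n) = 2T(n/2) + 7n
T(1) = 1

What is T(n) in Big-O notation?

By Master Theorem: a=2, b=2, f(n)=7n. Since log_2(2) = 1 and f(n) = Θ(n^1), Case 2 applies. T(n) = O(n log n).

Answer: O(n log n)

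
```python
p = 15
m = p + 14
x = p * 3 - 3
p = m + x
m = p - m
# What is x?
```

Trace:
`p = 15` → p = 15
`m = p + 14` → m = 29
`x = p * 3 - 3` → x = 42
`p = m + x` → p = 71
`m = p - m` → m = 42
So x = 42

Answer: 42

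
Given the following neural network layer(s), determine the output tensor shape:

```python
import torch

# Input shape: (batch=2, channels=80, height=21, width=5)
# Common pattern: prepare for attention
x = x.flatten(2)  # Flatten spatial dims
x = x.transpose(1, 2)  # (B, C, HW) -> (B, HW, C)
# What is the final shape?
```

Input: (2, 80, 21, 5) -> after flatten(2): (2, 80, 105) -> Output: (2, 105, 80)

Answer: (2, 105, 80)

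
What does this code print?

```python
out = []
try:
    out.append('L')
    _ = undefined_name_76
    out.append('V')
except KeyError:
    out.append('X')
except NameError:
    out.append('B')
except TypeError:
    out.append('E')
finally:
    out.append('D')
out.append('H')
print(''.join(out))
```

Execution trace: 'L' (try body) → 'B' (except NameError) → 'D' (finally) → 'H' (after the try/except). Output: LBDH

Answer: LBDH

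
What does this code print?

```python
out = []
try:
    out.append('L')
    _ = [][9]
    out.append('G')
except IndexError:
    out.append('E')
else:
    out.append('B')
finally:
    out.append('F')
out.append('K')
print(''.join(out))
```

Execution trace: 'L' (try body) → 'E' (except IndexError) → 'F' (finally) → 'K' (after the try/except). Output: LEFK

Answer: LEFK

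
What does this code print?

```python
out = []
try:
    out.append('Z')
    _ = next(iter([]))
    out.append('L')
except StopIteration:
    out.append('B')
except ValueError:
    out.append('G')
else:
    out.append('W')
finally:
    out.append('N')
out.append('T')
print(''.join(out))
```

Execution trace: 'Z' (try body) → 'B' (except StopIteration) → 'N' (finally) → 'T' (after the try/except). Output: ZBNT

Answer: ZBNT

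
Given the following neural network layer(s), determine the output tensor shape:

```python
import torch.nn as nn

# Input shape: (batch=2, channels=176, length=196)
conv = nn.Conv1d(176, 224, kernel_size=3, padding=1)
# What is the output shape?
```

Input: (2, 176, 196) -> Output: (2, 224, 196)

Answer: (2, 224, 196)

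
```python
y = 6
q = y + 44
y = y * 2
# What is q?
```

Trace:
`y = 6` → y = 6
`q = y + 44` → q = 50
`y = y * 2` → y = 12
So q = 50

Answer: 50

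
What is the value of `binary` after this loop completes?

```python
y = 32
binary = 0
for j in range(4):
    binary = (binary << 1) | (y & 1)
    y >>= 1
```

Reverse lowest 4 bits of 32
`binary` takes the values: 0

Answer: 0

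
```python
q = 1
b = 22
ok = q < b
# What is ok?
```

Trace:
`q = 1` → q = 1
`b = 22` → b = 22
`ok = q < b` → ok = True
So ok = True

Answer: True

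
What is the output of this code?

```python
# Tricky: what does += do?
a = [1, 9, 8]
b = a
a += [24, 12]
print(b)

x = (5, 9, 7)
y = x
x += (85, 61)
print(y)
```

Key concept: += behavior differs for mutable vs immutable.
Step by step:
`a = [1, 9, 8]` → a = [1, 9, 8]
`b = a` → b = [1, 9, 8] (same object as a)
`a += [24, 12]` → a = [1, 9, 8, 24, 12] (same object as b); b = [1, 9, 8, 24, 12] (same object as a)
`print(b)` → prints [1, 9, 8, 24, 12]
`x = (5, 9, 7)` → x = (5, 9, 7)
`y = x` → y = (5, 9, 7)
`x += (85, 61)` → x = (5, 9, 7, 85, 61)
`print(y)` → prints (5, 9, 7)

Answer:
[1, 9, 8, 24, 12]
(5, 9, 7)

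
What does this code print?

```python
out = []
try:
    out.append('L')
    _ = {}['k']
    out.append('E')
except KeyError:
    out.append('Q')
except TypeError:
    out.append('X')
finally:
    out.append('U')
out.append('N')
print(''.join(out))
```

Execution trace: 'L' (try body) → 'Q' (except KeyError) → 'U' (finally) → 'N' (after the try/except). Output: LQUN

Answer: LQUN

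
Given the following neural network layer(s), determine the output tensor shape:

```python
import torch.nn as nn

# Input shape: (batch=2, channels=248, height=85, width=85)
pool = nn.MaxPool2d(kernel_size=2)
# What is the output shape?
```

Input: (2, 248, 85, 85) -> Output: (2, 248, 42, 42)

Answer: (2, 248, 42, 42)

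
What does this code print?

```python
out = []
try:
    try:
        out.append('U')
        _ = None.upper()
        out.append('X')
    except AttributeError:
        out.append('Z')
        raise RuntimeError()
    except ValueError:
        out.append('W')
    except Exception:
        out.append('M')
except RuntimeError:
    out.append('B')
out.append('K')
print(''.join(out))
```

Execution trace: 'U' (inner try body) → 'Z' (inner except AttributeError) → 'B' (outer except RuntimeError) → 'K' (after the try/except). Output: UZBK

Answer: UZBK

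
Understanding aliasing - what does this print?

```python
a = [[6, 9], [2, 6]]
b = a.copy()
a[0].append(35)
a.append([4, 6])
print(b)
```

Key concept: shallow copy with nested lists.
Step by step:
`a = [[6, 9], [2, 6]]` → a = [[6, 9], [2, 6]]
`b = a.copy()` → b = [[6, 9], [2, 6]]
`a[0].append(35)` → a = [[6, 9, 35], [2, 6]]; b = [[6, 9, 35], [2, 6]]
`a.append([4, 6])` → a = [[6, 9, 35], [2, 6], [4, 6]]
`print(b)` → prints [[6, 9, 35], [2, 6]]

Answer: [[6, 9, 35], [2, 6]]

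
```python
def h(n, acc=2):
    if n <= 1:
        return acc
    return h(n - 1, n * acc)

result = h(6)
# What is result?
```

Accumulator trace (n, acc): (6, 2) -> (5, 12) -> (4, 60) -> (3, 240) -> (2, 720) -> (1, 1440) -> return 1440

Answer: 1440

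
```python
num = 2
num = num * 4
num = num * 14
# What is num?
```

Trace:
`num = 2` → num = 2
`num = num * 4` → num = 8
`num = num * 14` → num = 112
So num = 112

Answer: 112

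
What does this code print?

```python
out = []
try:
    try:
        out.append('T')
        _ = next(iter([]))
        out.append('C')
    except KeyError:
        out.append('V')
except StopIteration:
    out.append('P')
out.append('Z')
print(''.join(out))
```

Execution trace: 'T' (try body) → 'P' (outer except StopIteration) → 'Z' (after the try/except). Output: TPZ

Answer: TPZ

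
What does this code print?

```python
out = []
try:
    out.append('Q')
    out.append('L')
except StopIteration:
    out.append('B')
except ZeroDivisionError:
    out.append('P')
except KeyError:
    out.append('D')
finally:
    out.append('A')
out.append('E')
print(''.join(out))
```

Execution trace: 'Q' (try body) → 'L' (try body, no exception) → 'A' (finally) → 'E' (after the try/except). Output: QLAE

Answer: QLAE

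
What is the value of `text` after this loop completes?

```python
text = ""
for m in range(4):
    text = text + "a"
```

Repeat 'a' 4 times
`text` takes the values: "" → "a" → "aa" → "aaa" → "aaaa"

Answer: "aaaa"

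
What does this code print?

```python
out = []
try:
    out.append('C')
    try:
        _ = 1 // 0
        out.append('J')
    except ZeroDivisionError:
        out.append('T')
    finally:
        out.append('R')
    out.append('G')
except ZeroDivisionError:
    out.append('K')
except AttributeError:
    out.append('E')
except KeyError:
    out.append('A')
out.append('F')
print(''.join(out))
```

Execution trace: 'C' (try body) → 'T' (inner except ZeroDivisionError) → 'R' (inner finally) → 'G' (try body, no exception) → 'F' (after the try/except). Output: CTRGF

Answer: CTRGF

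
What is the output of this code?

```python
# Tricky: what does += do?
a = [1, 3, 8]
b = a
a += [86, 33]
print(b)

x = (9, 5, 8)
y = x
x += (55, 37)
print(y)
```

Key concept: += behavior differs for mutable vs immutable.
Step by step:
`a = [1, 3, 8]` → a = [1, 3, 8]
`b = a` → b = [1, 3, 8] (same object as a)
`a += [86, 33]` → a = [1, 3, 8, 86, 33] (same object as b); b = [1, 3, 8, 86, 33] (same object as a)
`print(b)` → prints [1, 3, 8, 86, 33]
`x = (9, 5, 8)` → x = (9, 5, 8)
`y = x` → y = (9, 5, 8)
`x += (55, 37)` → x = (9, 5, 8, 55, 37)
`print(y)` → prints (9, 5, 8)

Answer:
[1, 3, 8, 86, 33]
(9, 5, 8)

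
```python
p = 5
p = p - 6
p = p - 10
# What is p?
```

Trace:
`p = 5` → p = 5
`p = p - 6` → p = -1
`p = p - 10` → p = -11
So p = -11

Answer: -11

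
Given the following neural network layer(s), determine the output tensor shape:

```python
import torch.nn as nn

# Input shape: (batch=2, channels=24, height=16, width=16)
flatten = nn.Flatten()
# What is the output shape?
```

Input: (2, 24, 16, 16) -> Output: (2, 6144)

Answer: (2, 6144)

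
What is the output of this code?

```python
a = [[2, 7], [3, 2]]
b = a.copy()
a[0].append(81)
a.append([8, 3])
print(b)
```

Key concept: shallow copy with nested lists.
Step by step:
`a = [[2, 7], [3, 2]]` → a = [[2, 7], [3, 2]]
`b = a.copy()` → b = [[2, 7], [3, 2]]
`a[0].append(81)` → a = [[2, 7, 81], [3, 2]]; b = [[2, 7, 81], [3, 2]]
`a.append([8, 3])` → a = [[2, 7, 81], [3, 2], [8, 3]]
`print(b)` → prints [[2, 7, 81], [3, 2]]

Answer: [[2, 7, 81], [3, 2]]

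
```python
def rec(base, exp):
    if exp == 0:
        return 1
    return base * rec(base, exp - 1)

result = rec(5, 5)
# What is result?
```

rec(5, 5) = 5 * 5 * 5 * 5 * 5 = 3125

Answer: 3125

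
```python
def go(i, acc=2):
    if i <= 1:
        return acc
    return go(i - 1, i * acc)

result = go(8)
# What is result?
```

Accumulator trace (n, acc): (8, 2) -> (7, 16) -> (6, 112) -> (5, 672) -> (4, 3360) -> (3, 13440) -> (2, 40320) -> (1, 80640) -> return 80640

Answer: 80640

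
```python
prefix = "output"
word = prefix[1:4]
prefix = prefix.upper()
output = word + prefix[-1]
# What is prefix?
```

Trace:
`prefix = "output"` → prefix = 'output'
`word = prefix[1:4]` → word = 'utp'
`prefix = prefix.upper()` → prefix = 'OUTPUT'
`output = word + prefix[-1]` → output = 'utpT'
So prefix = 'OUTPUT'

Answer: 'OUTPUT'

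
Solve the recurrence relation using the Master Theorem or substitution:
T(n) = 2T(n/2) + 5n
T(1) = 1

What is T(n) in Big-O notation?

By Master Theorem: a=2, b=2, f(n)=5n. Since log_2(2) = 1 and f(n) = Θ(n^1), Case 2 applies. T(n) = O(n log n).

Answer: O(n log n)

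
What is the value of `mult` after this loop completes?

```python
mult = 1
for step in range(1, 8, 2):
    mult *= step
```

Product of 1, 3, 5, ... up to 7
`mult` takes the values: 1 → 3 → 15 → 105

Answer: 105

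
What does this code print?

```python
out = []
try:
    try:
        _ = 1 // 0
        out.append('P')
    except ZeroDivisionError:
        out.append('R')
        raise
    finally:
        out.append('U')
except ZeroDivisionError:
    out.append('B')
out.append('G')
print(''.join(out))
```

Execution trace: 'R' (inner except ZeroDivisionError) → 'U' (inner finally) → 'B' (outer except ZeroDivisionError) → 'G' (after the try/except). Output: RUBG

Answer: RUBG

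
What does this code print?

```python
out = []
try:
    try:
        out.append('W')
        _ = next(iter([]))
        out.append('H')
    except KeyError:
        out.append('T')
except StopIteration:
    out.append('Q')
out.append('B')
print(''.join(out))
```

Execution trace: 'W' (inner try body) → 'Q' (outer except StopIteration) → 'B' (after the try/except). Output: WQB

Answer: WQB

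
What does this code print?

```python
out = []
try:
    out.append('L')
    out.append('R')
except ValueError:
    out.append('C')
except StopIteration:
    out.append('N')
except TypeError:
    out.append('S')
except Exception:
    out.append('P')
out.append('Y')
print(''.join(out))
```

Execution trace: 'L' (try body) → 'R' (try body, no exception) → 'Y' (after the try/except). Output: LRY

Answer: LRY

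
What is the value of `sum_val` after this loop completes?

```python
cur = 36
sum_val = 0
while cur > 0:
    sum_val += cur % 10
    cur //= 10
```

Sum digits of 36
`sum_val` takes the values: 0 → 6 → 9

Answer: 9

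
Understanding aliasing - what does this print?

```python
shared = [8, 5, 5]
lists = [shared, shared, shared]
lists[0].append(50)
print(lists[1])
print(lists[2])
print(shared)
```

Key concept: list of same reference.
Step by step:
`shared = [8, 5, 5]` → shared = [8, 5, 5]
`lists = [shared, shared, shared]` → lists = [[8, 5, 5], [8, 5, 5], [8, 5, 5]]
`lists[0].append(50)` → shared = [8, 5, 5, 50]; lists = [[8, 5, 5, 50], [8, 5, 5, 50], [8, 5, 5, 50]]
`print(lists[1])` → prints [8, 5, 5, 50]
`print(lists[2])` → prints [8, 5, 5, 50]
`print(shared)` → prints [8, 5, 5, 50]

Answer:
[8, 5, 5, 50]
[8, 5, 5, 50]
[8, 5, 5, 50]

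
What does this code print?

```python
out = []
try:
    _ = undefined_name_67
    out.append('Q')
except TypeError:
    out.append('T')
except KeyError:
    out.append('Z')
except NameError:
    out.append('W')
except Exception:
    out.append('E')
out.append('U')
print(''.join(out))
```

Execution trace: 'W' (except NameError) → 'U' (after the try/except). Output: WU

Answer: WU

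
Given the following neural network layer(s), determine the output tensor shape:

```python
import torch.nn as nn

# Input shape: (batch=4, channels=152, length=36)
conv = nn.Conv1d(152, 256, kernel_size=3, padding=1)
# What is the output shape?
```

Input: (4, 152, 36) -> Output: (4, 256, 36)

Answer: (4, 256, 36)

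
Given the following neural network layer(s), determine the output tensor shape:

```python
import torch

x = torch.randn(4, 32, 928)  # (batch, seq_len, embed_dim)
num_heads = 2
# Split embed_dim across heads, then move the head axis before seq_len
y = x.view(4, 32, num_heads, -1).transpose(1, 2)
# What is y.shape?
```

Input: (4, 32, 928) -> head_dim = 928 // 2 = 464; after view: (4, 32, 2, 464) -> after transpose(1, 2): (4, 2, 32, 464) -> Output: (4, 2, 32, 464)

Answer: (4, 2, 32, 464)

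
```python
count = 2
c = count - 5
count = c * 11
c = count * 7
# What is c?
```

Trace:
`count = 2` → count = 2
`c = count - 5` → c = -3
`count = c * 11` → count = -33
`c = count * 7` → c = -231
So c = -231

Answer: -231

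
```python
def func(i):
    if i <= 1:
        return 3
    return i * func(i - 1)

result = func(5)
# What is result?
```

func(5) = 5 * 4 * 3 * 2 * 3 = 360

Answer: 360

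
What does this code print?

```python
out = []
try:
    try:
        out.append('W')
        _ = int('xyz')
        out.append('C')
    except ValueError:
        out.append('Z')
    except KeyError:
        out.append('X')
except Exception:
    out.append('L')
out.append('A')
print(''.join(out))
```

Execution trace: 'W' (inner try body) → 'Z' (inner except ValueError) → 'A' (after the try/except). Output: WZA

Answer: WZA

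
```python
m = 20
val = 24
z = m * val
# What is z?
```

Trace:
`m = 20` → m = 20
`val = 24` → val = 24
`z = m * val` → z = 480
So z = 480

Answer: 480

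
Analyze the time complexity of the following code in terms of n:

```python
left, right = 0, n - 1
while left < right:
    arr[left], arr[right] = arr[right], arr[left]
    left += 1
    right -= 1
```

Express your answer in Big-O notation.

This is In-place array reversal. Time complexity: O(n).

Answer: O(n)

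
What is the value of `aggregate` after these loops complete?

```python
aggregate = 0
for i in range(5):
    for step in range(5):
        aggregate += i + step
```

Sum of all i+step for i,step in 5x5
`aggregate` takes the values: 0 → 1 → 3 → 6 → 10 → 11 → 13 → 16 → 20 → 25 → 27 → 30 → 34 → 39 → 45 → 48 → 52 → 57 → 63 → 70 → 74 → 79 → 85 → 92 → 100

Answer: 100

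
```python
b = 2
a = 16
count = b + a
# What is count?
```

Trace:
`b = 2` → b = 2
`a = 16` → a = 16
`count = b + a` → count = 18
So count = 18

Answer: 18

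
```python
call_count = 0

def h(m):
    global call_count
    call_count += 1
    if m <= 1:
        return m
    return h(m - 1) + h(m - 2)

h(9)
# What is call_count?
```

Calls(m) = 1 + Calls(m-1) + Calls(m-2); Calls(0)=Calls(1)=1. For m=9 this gives 109.

Answer: 109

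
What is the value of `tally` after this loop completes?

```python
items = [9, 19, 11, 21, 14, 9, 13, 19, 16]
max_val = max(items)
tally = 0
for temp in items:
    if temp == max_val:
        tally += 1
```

Count of max value 21 in [9, 19, 11, 21, 14, 9, 13, 19, 16]
`tally` takes the values: 0 → 1

Answer: 1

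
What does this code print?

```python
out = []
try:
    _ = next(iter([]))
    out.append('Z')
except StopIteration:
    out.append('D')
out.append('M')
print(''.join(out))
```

Execution trace: 'D' (except StopIteration) → 'M' (after the try/except). Output: DM

Answer: DM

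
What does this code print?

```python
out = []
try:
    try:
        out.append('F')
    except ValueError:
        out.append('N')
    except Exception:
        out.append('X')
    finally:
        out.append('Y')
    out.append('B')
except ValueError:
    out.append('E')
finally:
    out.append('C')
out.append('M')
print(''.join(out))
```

Execution trace: 'F' (inner try body, no exception) → 'Y' (inner finally) → 'B' (try body, no exception) → 'C' (finally) → 'M' (after the try/except). Output: FYBCM

Answer: FYBCM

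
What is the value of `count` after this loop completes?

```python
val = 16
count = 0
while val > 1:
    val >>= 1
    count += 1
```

Count right shifts until 1
`count` takes the values: 0 → 1 → 2 → 3 → 4

Answer: 4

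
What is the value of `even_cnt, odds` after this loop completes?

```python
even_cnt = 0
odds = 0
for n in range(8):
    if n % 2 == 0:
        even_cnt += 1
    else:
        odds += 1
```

Count evens and odds in range(8)
`even_cnt, odds` takes the values: (0, 0) → (1, 0) → (1, 1) → (2, 1) → (2, 2) → (3, 2) → (3, 3) → (4, 3) → (4, 4)

Answer: 4, 4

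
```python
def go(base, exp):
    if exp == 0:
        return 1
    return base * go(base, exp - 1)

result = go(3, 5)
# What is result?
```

go(3, 5) = 3 * 3 * 3 * 3 * 3 = 243

Answer: 243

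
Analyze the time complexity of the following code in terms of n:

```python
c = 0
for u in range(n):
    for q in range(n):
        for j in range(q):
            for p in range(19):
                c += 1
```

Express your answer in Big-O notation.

Each loop level contributes: n × n × n × 1. Multiplying the contributions gives O(n^3).

Answer: O(n^3)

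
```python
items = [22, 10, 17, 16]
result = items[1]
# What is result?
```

Trace:
`items = [22, 10, 17, 16]` → items = [22, 10, 17, 16]
`result = items[1]` → result = 10
So result = 10

Answer: 10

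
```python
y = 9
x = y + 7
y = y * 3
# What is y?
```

Trace:
`y = 9` → y = 9
`x = y + 7` → x = 16
`y = y * 3` → y = 27
So y = 27

Answer: 27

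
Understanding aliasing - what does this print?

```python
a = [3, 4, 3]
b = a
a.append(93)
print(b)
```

Key concept: basic list aliasing.
Step by step:
`a = [3, 4, 3]` → a = [3, 4, 3]
`b = a` → b = [3, 4, 3] (same object as a)
`a.append(93)` → a = [3, 4, 3, 93] (same object as b); b = [3, 4, 3, 93] (same object as a)
`print(b)` → prints [3, 4, 3, 93]

Answer: [3, 4, 3, 93]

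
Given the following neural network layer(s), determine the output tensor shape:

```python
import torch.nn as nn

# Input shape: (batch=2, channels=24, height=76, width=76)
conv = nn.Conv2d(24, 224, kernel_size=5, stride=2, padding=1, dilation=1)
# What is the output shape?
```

Input: (2, 24, 76, 76) -> Output: (2, 224, 37, 37)

Answer: (2, 224, 37, 37)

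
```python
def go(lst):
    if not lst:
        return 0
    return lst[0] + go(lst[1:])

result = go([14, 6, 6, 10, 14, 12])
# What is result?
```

14 + 6 + 6 + 10 + 14 + 12 + 0 = 62

Answer: 62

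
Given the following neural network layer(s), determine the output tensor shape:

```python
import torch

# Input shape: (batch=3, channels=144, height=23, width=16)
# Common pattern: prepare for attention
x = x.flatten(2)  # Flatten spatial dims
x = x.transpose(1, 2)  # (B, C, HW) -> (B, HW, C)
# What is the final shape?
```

Input: (3, 144, 23, 16) -> after flatten(2): (3, 144, 368) -> Output: (3, 368, 144)

Answer: (3, 368, 144)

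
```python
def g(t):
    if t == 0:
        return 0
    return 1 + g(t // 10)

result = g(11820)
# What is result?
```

Count of digits of 11820: 5

Answer: 5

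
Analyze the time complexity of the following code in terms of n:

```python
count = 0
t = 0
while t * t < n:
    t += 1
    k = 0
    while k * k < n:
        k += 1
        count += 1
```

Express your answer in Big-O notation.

Each loop level contributes: √n × √n. Multiplying the contributions gives O(n).

Answer: O(n)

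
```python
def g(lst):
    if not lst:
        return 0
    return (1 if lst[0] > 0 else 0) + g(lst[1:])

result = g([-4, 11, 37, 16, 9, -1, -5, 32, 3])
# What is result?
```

Count of positive elements in [-4, 11, 37, 16, 9, -1, -5, 32, 3] = 6

Answer: 6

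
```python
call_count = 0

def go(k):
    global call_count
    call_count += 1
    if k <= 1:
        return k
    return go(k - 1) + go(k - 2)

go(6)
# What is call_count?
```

Calls(k) = 1 + Calls(k-1) + Calls(k-2); Calls(0)=Calls(1)=1. For k=6 this gives 25.

Answer: 25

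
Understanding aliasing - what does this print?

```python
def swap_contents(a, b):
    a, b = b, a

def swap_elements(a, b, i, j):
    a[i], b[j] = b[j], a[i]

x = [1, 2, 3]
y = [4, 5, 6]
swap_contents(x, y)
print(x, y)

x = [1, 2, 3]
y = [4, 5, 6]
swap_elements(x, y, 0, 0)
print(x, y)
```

Key concept: parameter rebinding vs mutation.
Step by step:
`x = [1, 2, 3]` → x = [1, 2, 3]
`y = [4, 5, 6]` → y = [4, 5, 6]
`swap_contents(x, y)` → no visible change to tracked variables
`print(x, y)` → prints [1, 2, 3] [4, 5, 6]
`x = [1, 2, 3]` → x = [1, 2, 3]
`y = [4, 5, 6]` → y = [4, 5, 6]
`swap_elements(x, y, 0, 0)` → x = [4, 2, 3]; y = [1, 5, 6]
`print(x, y)` → prints [4, 2, 3] [1, 5, 6]

Answer:
[1, 2, 3] [4, 5, 6]
[4, 2, 3] [1, 5, 6]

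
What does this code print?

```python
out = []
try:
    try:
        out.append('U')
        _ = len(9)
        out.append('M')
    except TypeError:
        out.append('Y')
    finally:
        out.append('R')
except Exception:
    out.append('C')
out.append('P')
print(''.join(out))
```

Execution trace: 'U' (inner try body) → 'Y' (inner except TypeError) → 'R' (inner finally) → 'P' (after the try/except). Output: UYRP

Answer: UYRP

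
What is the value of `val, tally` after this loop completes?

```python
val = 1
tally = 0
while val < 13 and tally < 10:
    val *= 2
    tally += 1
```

Double until >= 13 or 10 iterations
`val, tally` takes the values: (1, 0) → (2, 0) → (2, 1) → (4, 1) → (4, 2) → (8, 2) → (8, 3) → (16, 3) → (16, 4)

Answer: 16, 4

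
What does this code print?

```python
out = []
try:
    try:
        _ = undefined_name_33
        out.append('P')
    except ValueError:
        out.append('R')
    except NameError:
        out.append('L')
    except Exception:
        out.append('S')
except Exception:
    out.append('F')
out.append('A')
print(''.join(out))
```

Execution trace: 'L' (inner except NameError) → 'A' (after the try/except). Output: LA

Answer: LA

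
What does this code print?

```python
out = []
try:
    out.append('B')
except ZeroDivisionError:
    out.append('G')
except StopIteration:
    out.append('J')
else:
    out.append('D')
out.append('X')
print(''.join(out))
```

Execution trace: 'B' (try body, no exception) → 'D' (else) → 'X' (after the try/except). Output: BDX

Answer: BDX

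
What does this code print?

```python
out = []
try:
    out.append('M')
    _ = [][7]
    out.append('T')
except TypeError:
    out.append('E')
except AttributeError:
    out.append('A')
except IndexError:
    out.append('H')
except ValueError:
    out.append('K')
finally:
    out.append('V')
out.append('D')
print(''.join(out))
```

Execution trace: 'M' (try body) → 'H' (except IndexError) → 'V' (finally) → 'D' (after the try/except). Output: MHVD

Answer: MHVD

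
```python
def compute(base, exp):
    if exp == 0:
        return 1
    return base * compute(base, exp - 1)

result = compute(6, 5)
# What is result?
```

compute(6, 5) = 6 * 6 * 6 * 6 * 6 = 7776

Answer: 7776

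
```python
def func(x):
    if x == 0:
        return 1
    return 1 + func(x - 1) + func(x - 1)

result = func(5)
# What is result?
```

func(x) = 1 + 2·func(x-1), func(0)=1. Closed form: (1+1)·2^5 - 1 = 63.

Answer: 63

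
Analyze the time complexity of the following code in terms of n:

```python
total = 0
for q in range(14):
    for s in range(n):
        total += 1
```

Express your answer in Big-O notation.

Each loop level contributes: 1 × n. Multiplying the contributions gives O(n).

Answer: O(n)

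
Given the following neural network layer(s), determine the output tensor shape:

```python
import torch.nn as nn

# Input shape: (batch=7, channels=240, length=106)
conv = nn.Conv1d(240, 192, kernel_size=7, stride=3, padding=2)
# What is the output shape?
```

Input: (7, 240, 106) -> Output: (7, 192, 35)

Answer: (7, 192, 35)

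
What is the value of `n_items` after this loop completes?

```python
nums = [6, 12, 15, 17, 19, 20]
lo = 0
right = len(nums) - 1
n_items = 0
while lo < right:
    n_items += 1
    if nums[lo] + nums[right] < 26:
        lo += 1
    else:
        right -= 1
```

Steps to find pair summing to 26
`n_items` takes the values: 0 → 1 → 2 → 3 → 4 → 5

Answer: 5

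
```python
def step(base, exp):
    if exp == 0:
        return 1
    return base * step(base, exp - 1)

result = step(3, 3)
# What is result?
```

step(3, 3) = 3 * 3 * 3 = 27

Answer: 27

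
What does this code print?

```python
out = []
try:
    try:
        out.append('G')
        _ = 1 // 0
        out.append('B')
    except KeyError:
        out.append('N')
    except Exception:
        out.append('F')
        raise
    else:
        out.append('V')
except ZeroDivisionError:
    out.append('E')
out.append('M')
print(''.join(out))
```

Execution trace: 'G' (inner try body) → 'F' (inner except Exception) → 'E' (outer except ZeroDivisionError) → 'M' (after the try/except). Output: GFEM

Answer: GFEM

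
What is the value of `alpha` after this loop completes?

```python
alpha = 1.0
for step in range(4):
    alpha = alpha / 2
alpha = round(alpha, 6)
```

Halving LR 4 times: 1 / 2^4
`alpha` takes the values: 1.0 → 0.5 → 0.25 → 0.125 → 0.0625

Answer: 0.0625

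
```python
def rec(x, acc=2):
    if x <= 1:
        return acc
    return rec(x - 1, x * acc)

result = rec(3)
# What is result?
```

Accumulator trace (n, acc): (3, 2) -> (2, 6) -> (1, 12) -> return 12

Answer: 12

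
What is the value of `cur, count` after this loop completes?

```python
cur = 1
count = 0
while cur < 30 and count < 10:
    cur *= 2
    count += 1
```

Double until >= 30 or 10 iterations
`cur, count` takes the values: (1, 0) → (2, 0) → (2, 1) → (4, 1) → (4, 2) → (8, 2) → (8, 3) → (16, 3) → (16, 4) → (32, 4) → (32, 5)

Answer: 32, 5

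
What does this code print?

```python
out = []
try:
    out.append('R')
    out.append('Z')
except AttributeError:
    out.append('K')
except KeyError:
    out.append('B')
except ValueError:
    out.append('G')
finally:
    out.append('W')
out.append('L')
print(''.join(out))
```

Execution trace: 'R' (try body) → 'Z' (try body, no exception) → 'W' (finally) → 'L' (after the try/except). Output: RZWL

Answer: RZWL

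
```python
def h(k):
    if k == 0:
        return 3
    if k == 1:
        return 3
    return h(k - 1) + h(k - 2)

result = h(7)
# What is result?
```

Build up from base cases: h(0)=3, h(1)=3, h(2)=6, h(3)=9, h(4)=15, h(5)=24, h(6)=39, ..., h(7)=63

Answer: 63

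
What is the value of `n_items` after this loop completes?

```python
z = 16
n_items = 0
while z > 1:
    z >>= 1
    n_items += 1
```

Count right shifts until 1
`n_items` takes the values: 0 → 1 → 2 → 3 → 4

Answer: 4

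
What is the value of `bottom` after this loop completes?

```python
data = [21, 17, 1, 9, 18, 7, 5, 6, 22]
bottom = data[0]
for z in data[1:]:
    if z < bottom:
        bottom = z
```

Minimum of [21, 17, 1, 9, 18, 7, 5, 6, 22]
`bottom` takes the values: 21 → 17 → 1

Answer: 1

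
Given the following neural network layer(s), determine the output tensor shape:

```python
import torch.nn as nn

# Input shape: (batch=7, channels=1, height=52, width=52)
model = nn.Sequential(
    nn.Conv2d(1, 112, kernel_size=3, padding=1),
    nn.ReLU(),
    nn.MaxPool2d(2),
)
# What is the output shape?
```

Input: (7, 1, 52, 52) -> after Conv2d: (7, 112, 52, 52) -> after ReLU: (7, 112, 52, 52) -> Output: (7, 112, 26, 26)

Answer: (7, 112, 26, 26)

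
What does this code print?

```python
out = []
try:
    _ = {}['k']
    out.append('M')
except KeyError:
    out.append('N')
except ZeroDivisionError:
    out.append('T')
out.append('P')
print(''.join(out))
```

Execution trace: 'N' (except KeyError) → 'P' (after the try/except). Output: NP

Answer: NP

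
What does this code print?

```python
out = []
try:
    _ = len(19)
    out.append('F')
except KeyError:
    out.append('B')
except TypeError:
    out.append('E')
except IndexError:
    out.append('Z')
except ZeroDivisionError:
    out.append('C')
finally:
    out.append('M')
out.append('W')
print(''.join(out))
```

Execution trace: 'E' (except TypeError) → 'M' (finally) → 'W' (after the try/except). Output: EMW

Answer: EMW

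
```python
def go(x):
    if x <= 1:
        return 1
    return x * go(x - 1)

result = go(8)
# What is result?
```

go(8) = 8 * 7 * 6 * 5 * 4 * 3 * 2 * 1 = 40320

Answer: 40320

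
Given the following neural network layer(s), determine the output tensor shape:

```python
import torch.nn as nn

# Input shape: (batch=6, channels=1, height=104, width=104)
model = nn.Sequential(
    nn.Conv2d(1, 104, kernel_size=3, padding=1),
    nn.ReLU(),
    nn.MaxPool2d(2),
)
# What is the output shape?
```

Input: (6, 1, 104, 104) -> after Conv2d: (6, 104, 104, 104) -> after ReLU: (6, 104, 104, 104) -> Output: (6, 104, 52, 52)

Answer: (6, 104, 52, 52)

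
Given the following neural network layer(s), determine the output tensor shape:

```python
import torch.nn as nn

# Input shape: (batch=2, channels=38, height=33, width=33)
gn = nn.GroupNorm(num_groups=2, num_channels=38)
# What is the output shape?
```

Input: (2, 38, 33, 33) -> Output: (2, 38, 33, 33)

Answer: (2, 38, 33, 33)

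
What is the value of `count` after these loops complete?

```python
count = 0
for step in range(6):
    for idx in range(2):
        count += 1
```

6 * 2 = 12
`count` takes the values: 0 → 1 → 2 → 3 → 4 → 5 → 6 → 7 → 8 → 9 → 10 → 11 → 12

Answer: 12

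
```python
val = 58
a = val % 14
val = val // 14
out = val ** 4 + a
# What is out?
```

Trace:
`val = 58` → val = 58
`a = val % 14` → a = 2
`val = val // 14` → val = 4
`out = val ** 4 + a` → out = 258
So out = 258

Answer: 258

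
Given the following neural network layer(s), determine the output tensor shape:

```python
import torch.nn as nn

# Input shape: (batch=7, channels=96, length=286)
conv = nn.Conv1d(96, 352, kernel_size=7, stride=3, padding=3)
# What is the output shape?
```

Input: (7, 96, 286) -> Output: (7, 352, 96)

Answer: (7, 352, 96)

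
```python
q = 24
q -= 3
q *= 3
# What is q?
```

Trace:
`q = 24` → q = 24
`q -= 3` → q = 21
`q *= 3` → q = 63
So q = 63

Answer: 63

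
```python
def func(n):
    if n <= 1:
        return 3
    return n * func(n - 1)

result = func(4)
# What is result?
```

func(4) = 4 * 3 * 2 * 3 = 72

Answer: 72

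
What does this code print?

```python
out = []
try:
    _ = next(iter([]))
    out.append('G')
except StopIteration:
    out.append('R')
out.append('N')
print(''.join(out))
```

Execution trace: 'R' (except StopIteration) → 'N' (after the try/except). Output: RN

Answer: RN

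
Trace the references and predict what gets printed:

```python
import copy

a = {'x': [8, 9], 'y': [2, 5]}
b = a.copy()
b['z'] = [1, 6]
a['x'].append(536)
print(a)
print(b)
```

Key concept: shallow copy of dict with mutable values.
Step by step:
`a = {'x': [8, 9], 'y': [2, 5]}` → a = {'x': [8, 9], 'y': [2, 5]}
`b = a.copy()` → b = {'x': [8, 9], 'y': [2, 5]}
`b['z'] = [1, 6]` → b = {'x': [8, 9], 'y': [2, 5], 'z': [1, 6]}
`a['x'].append(536)` → a = {'x': [8, 9, 536], 'y': [2, 5]}; b = {'x': [8, 9, 536], 'y': [2, 5], 'z': [1, 6]}
`print(a)` → prints {'x': [8, 9, 536], 'y': [2, 5]}
`print(b)` → prints {'x': [8, 9, 536], 'y': [2, 5], 'z': [1, 6]}

Answer:
{'x': [8, 9, 536], 'y': [2, 5]}
{'x': [8, 9, 536], 'y': [2, 5], 'z': [1, 6]}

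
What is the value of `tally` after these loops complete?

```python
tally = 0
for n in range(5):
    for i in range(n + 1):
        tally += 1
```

Triangle: 1 + 2 + ... + 5
`tally` takes the values: 0 → 1 → 2 → 3 → 4 → 5 → 6 → 7 → 8 → 9 → 10 → 11 → 12 → 13 → 14 → 15

Answer: 15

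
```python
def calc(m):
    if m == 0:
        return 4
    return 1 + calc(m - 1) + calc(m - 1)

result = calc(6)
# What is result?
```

calc(m) = 1 + 2·calc(m-1), calc(0)=4. Closed form: (4+1)·2^6 - 1 = 319.

Answer: 319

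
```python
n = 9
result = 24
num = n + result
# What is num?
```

Trace:
`n = 9` → n = 9
`result = 24` → result = 24
`num = n + result` → num = 33
So num = 33

Answer: 33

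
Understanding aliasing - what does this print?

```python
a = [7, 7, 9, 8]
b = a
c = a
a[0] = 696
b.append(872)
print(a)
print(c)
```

Key concept: multiple aliases.
Step by step:
`a = [7, 7, 9, 8]` → a = [7, 7, 9, 8]
`b = a` → b = [7, 7, 9, 8] (same object as a)
`c = a` → c = [7, 7, 9, 8] (same object as a, b)
`a[0] = 696` → a = [696, 7, 9, 8] (same object as b, c); b = [696, 7, 9, 8] (same object as a, c); c = [696, 7, 9, 8] (same object as a, b)
`b.append(872)` → a = [696, 7, 9, 8, 872] (same object as b, c); b = [696, 7, 9, 8, 872] (same object as a, c); c = [696, 7, 9, 8, 872] (same object as a, b)
`print(a)` → prints [696, 7, 9, 8, 872]
`print(c)` → prints [696, 7, 9, 8, 872]

Answer:
[696, 7, 9, 8, 872]
[696, 7, 9, 8, 872]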